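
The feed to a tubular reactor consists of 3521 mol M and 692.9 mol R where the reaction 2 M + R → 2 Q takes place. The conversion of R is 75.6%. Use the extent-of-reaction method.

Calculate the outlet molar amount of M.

2470 mol

R reacted = 0.756 × 692.9 = 523.8 mol; ν_R = −1, so ξ = 523.8/1 = 523.8 mol.
Outlet amounts (n = n₀ + ν ξ):
  M: 3521 − 2(523.8) = 2473
  R: 692.9 − 1(523.8) = 169.1
  Q: 0 + 2(523.8) = 1048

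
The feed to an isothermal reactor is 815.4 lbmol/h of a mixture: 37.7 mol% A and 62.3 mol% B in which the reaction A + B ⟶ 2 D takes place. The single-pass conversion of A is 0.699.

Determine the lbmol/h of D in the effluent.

A reacted = 0.699 × 307.4 = 214.9 lbmol/h; ν_A = −1, so ξ = 214.9/1 = 214.9 lbmol/h.
Outlet amounts (n = n₀ + ν ξ):
  A: 307.4 − 1(214.9) = 92.53
  B: 508 − 1(214.9) = 293.1
  D: 0 + 2(214.9) = 429.8

430 lbmol/h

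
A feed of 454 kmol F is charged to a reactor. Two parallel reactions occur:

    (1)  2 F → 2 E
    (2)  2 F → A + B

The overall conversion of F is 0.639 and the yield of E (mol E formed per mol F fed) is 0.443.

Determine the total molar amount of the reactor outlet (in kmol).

454 kmol

Yield of E: 2ξ₁ / 454 = 0.443 → ξ₁ = 100.6 kmol.
Conversion of F: 2ξ₁ + 2ξ₂ = 0.639 × 454 = 290.1 → ξ₂ = 44.49 kmol.
Outlet amounts (n = n₀ + Σ ν·ξ):
  F: 454 − 2(100.6) − 2(44.49) = 163.9
  E: 0 + 2(100.6) = 201.1
  A: 0 + 1(44.49) = 44.49
  B: 0 + 1(44.49) = 44.49
Total out = 163.9 + 201.1 + 44.49 + 44.49 = 454 kmol.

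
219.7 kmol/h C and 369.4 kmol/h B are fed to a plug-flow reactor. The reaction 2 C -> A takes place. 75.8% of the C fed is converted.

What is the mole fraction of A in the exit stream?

C reacted = 0.758 × 219.7 = 166.5 kmol/h; ν_C = −2, so ξ = 166.5/2 = 83.27 kmol/h.
Outlet amounts (n = n₀ + ν ξ):
  C: 219.7 − 2(83.27) = 53.17
  A: 0 + 1(83.27) = 83.27
  B: 369.4 (inert)
Total out = 505.8 kmol/h; y_A = 83.27 / 505.8 = 0.1646.

0.165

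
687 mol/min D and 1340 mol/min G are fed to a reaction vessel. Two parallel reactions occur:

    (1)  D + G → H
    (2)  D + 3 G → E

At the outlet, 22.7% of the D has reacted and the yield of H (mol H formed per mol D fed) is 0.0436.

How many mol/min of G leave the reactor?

Yield of H: 1ξ₁ / 687 = 0.0436 → ξ₁ = 29.95 mol/min.
Conversion of D: 1ξ₁ + 1ξ₂ = 0.227 × 687 = 155.9 → ξ₂ = 126 mol/min.
Outlet amounts (n = n₀ + Σ ν·ξ):
  D: 687 − 1(29.95) − 1(126) = 531.1
  G: 1340 − 1(29.95) − 3(126) = 932.1
  H: 0 + 1(29.95) = 29.95
  E: 0 + 1(126) = 126

932 mol/min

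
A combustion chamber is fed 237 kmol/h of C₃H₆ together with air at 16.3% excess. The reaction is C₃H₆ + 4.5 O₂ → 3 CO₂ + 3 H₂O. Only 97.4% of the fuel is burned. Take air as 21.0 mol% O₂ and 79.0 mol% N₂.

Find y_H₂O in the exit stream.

0.111

Stoichiometric O₂ = 4.5 × 237 = 1066 kmol/h; O₂ fed = 1066 × 1.163 = 1240 kmol/h.
N₂ fed = 1240 × 79/21 = 4666 kmol/h.
Fuel reacted = 0.974 × 237 → ξ = 230.8 kmol/h.
Outlet (n = n₀ + ν ξ):
  C₃H₆: 237 − 1(230.8) = 6.162
  O₂: 1240 − 4.5(230.8) = 201.6
  N₂: 4666 (inert)
  CO₂: 0 + 3(230.8) = 692.5
  H₂O: 0 + 3(230.8) = 692.5
Total out = 6259 kmol/h; y_H₂O = 692.5 / 6259 = 0.1106.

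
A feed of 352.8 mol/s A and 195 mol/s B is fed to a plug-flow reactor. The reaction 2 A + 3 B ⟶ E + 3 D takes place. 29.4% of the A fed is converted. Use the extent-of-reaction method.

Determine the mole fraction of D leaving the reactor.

A reacted = 0.294 × 352.8 = 103.7 mol/s; ν_A = −2, so ξ = 103.7/2 = 51.86 mol/s.
Outlet amounts (n = n₀ + ν ξ):
  A: 352.8 − 2(51.86) = 249.1
  B: 195 − 3(51.86) = 39.42
  E: 0 + 1(51.86) = 51.86
  D: 0 + 3(51.86) = 155.6
Total out = 495.9 mol/s; y_D = 155.6 / 495.9 = 0.3137.

0.314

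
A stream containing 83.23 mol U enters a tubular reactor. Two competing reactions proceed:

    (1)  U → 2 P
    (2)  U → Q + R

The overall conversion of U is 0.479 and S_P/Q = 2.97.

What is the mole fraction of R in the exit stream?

0.13

Conversion of U: U consumed = 0.479 × 83.23 = 39.87 mol = 1ξ₁ + 1ξ₂.
Selectivity: 2ξ₁ / (1ξ₂) = 2.97 → ξ₁ = 1.485 ξ₂.
Substitute: (1·1.485 + 1) ξ₂ = 39.87 → ξ₂ = 16.04 mol, ξ₁ = 23.82 mol.
Outlet amounts (n = n₀ + Σ ν·ξ):
  U: 83.23 − 1(23.82) − 1(16.04) = 43.36
  P: 0 + 2(23.82) = 47.65
  Q: 0 + 1(16.04) = 16.04
  R: 0 + 1(16.04) = 16.04
Total out = 123.1 mol; y_R = 16.04 / 123.1 = 0.1303.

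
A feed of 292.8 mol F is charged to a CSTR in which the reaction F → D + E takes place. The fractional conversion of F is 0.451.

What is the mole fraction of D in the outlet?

F reacted = 0.451 × 292.8 = 132.1 mol; ν_F = −1, so ξ = 132.1/1 = 132.1 mol.
Outlet amounts (n = n₀ + ν ξ):
  F: 292.8 − 1(132.1) = 160.7
  D: 0 + 1(132.1) = 132.1
  E: 0 + 1(132.1) = 132.1
Total out = 424.9 mol; y_D = 132.1 / 424.9 = 0.3108.

0.311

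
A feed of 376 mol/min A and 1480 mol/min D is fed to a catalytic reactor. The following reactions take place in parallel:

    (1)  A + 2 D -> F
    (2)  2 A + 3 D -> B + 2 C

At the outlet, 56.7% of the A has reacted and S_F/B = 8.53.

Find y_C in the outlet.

0.0275

Conversion of A: A consumed = 0.567 × 376 = 213.2 mol/min = 1ξ₁ + 2ξ₂.
Selectivity: 1ξ₁ / (1ξ₂) = 8.53 → ξ₁ = 8.53 ξ₂.
Substitute: (1·8.53 + 2) ξ₂ = 213.2 → ξ₂ = 20.25 mol/min, ξ₁ = 172.7 mol/min.
Outlet amounts (n = n₀ + Σ ν·ξ):
  A: 376 − 1(172.7) − 2(20.25) = 162.8
  D: 1480 − 2(172.7) − 3(20.25) = 1074
  F: 0 + 1(172.7) = 172.7
  B: 0 + 1(20.25) = 20.25
  C: 0 + 2(20.25) = 40.49
Total out = 1470 mol/min; y_C = 40.49 / 1470 = 0.02754.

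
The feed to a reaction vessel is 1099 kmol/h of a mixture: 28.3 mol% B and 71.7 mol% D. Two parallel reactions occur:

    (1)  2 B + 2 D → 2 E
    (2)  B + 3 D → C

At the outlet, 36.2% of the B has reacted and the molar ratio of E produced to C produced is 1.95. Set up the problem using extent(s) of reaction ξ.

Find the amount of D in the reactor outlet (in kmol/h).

599 kmol/h

Conversion of B: B consumed = 0.362 × 311 = 112.6 kmol/h = 2ξ₁ + 1ξ₂.
Selectivity: 2ξ₁ / (1ξ₂) = 1.95 → ξ₁ = 0.975 ξ₂.
Substitute: (2·0.975 + 1) ξ₂ = 112.6 → ξ₂ = 38.17 kmol/h, ξ₁ = 37.21 kmol/h.
Outlet amounts (n = n₀ + Σ ν·ξ):
  B: 311 − 2(37.21) − 1(38.17) = 198.4
  D: 788 − 2(37.21) − 3(38.17) = 599.1
  E: 0 + 2(37.21) = 74.42
  C: 0 + 1(38.17) = 38.17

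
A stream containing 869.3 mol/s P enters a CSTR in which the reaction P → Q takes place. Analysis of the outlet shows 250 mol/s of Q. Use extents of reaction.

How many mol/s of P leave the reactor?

619 mol/s

For Q: n = n₀ + 1ξ → 250 = 0 + 1ξ, giving ξ = 250 mol/s.
Outlet amounts (n = n₀ + ν ξ):
  P: 869.3 − 1(250) = 619.3
  Q: 0 + 1(250) = 250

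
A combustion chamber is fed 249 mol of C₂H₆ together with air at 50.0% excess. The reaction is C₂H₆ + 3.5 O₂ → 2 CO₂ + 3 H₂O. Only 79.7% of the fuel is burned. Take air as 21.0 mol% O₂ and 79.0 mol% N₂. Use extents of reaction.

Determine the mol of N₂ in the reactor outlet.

4920 mol

Stoichiometric O₂ = 3.5 × 249 = 871.5 mol; O₂ fed = 871.5 × 1.500 = 1307 mol.
N₂ fed = 1307 × 79/21 = 4918 mol.
Fuel reacted = 0.797 × 249 → ξ = 198.5 mol.
Outlet (n = n₀ + ν ξ):
  C₂H₆: 249 − 1(198.5) = 50.55
  O₂: 1307 − 3.5(198.5) = 612.7
  N₂: 4918 (inert)
  CO₂: 0 + 2(198.5) = 396.9
  H₂O: 0 + 3(198.5) = 595.4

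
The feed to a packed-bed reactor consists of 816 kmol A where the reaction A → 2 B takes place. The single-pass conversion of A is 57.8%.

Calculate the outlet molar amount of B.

A reacted = 0.578 × 816 = 471.6 kmol; ν_A = −1, so ξ = 471.6/1 = 471.6 kmol.
Outlet amounts (n = n₀ + ν ξ):
  A: 816 − 1(471.6) = 344.4
  B: 0 + 2(471.6) = 943.3

943 kmol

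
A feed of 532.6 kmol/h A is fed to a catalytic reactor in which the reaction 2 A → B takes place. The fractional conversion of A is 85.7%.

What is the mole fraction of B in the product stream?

0.75

A reacted = 0.857 × 532.6 = 456.4 kmol/h; ν_A = −2, so ξ = 456.4/2 = 228.2 kmol/h.
Outlet amounts (n = n₀ + ν ξ):
  A: 532.6 − 2(228.2) = 76.16
  B: 0 + 1(228.2) = 228.2
Total out = 304.4 kmol/h; y_B = 228.2 / 304.4 = 0.7498.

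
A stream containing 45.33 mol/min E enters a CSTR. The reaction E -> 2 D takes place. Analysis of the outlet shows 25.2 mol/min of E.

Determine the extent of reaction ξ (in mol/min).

ξ = 20.1 mol/min

For E: n = n₀ − 1ξ → 25.2 = 45.33 − 1ξ, giving ξ = 20.13 mol/min.
Outlet amounts (n = n₀ + ν ξ):
  E: 45.33 − 1(20.13) = 25.2
  D: 0 + 2(20.13) = 40.26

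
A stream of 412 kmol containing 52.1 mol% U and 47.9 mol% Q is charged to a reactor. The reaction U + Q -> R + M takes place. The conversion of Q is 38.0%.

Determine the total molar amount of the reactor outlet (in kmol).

412 kmol

Q reacted = 0.38 × 197.3 = 74.99 kmol; ν_Q = −1, so ξ = 74.99/1 = 74.99 kmol.
Outlet amounts (n = n₀ + ν ξ):
  U: 214.7 − 1(74.99) = 139.7
  Q: 197.3 − 1(74.99) = 122.4
  R: 0 + 1(74.99) = 74.99
  M: 0 + 1(74.99) = 74.99
Total out = 139.7 + 122.4 + 74.99 + 74.99 = 412 kmol.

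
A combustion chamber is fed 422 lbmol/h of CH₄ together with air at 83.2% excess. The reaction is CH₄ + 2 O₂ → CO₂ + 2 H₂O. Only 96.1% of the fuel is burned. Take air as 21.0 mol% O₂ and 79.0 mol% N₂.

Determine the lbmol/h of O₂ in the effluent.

Stoichiometric O₂ = 2 × 422 = 844 lbmol/h; O₂ fed = 844 × 1.832 = 1546 lbmol/h.
N₂ fed = 1546 × 79/21 = 5817 lbmol/h.
Fuel reacted = 0.961 × 422 → ξ = 405.5 lbmol/h.
Outlet (n = n₀ + ν ξ):
  CH₄: 422 − 1(405.5) = 16.46
  O₂: 1546 − 2(405.5) = 735.1
  N₂: 5817 (inert)
  CO₂: 0 + 1(405.5) = 405.5
  H₂O: 0 + 2(405.5) = 811.1

735 lbmol/h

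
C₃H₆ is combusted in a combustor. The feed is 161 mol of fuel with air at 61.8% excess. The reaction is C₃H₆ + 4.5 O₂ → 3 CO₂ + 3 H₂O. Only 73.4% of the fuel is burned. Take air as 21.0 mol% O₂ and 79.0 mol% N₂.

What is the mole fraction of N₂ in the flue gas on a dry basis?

Stoichiometric O₂ = 4.5 × 161 = 724.5 mol; O₂ fed = 724.5 × 1.618 = 1172 mol.
N₂ fed = 1172 × 79/21 = 4410 mol.
Fuel reacted = 0.734 × 161 → ξ = 118.2 mol.
Outlet (n = n₀ + ν ξ):
  C₃H₆: 161 − 1(118.2) = 42.83
  O₂: 1172 − 4.5(118.2) = 640.5
  N₂: 4410 (inert)
  CO₂: 0 + 3(118.2) = 354.5
  H₂O: 0 + 3(118.2) = 354.5
Dry total = 5448 mol; y_N₂ (dry) = 4410 / 5448 = 0.8095.

0.809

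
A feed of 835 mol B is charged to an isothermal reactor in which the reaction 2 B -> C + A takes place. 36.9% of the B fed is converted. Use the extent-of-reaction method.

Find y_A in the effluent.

B reacted = 0.369 × 835 = 308.1 mol; ν_B = −2, so ξ = 308.1/2 = 154.1 mol.
Outlet amounts (n = n₀ + ν ξ):
  B: 835 − 2(154.1) = 526.9
  C: 0 + 1(154.1) = 154.1
  A: 0 + 1(154.1) = 154.1
Total out = 835 mol; y_A = 154.1 / 835 = 0.1845.

0.184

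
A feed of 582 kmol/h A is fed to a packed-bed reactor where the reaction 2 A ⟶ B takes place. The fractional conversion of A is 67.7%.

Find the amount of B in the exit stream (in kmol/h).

A reacted = 0.677 × 582 = 394 kmol/h; ν_A = −2, so ξ = 394/2 = 197 kmol/h.
Outlet amounts (n = n₀ + ν ξ):
  A: 582 − 2(197) = 188
  B: 0 + 1(197) = 197

197 kmol/h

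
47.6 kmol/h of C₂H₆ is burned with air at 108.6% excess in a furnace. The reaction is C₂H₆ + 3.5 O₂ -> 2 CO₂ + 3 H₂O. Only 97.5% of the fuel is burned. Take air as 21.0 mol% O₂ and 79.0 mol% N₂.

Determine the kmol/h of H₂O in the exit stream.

Stoichiometric O₂ = 3.5 × 47.6 = 166.6 kmol/h; O₂ fed = 166.6 × 2.086 = 347.5 kmol/h.
N₂ fed = 347.5 × 79/21 = 1307 kmol/h.
Fuel reacted = 0.975 × 47.6 → ξ = 46.41 kmol/h.
Outlet (n = n₀ + ν ξ):
  C₂H₆: 47.6 − 1(46.41) = 1.19
  O₂: 347.5 − 3.5(46.41) = 185.1
  N₂: 1307 (inert)
  CO₂: 0 + 2(46.41) = 92.82
  H₂O: 0 + 3(46.41) = 139.2

139 kmol/h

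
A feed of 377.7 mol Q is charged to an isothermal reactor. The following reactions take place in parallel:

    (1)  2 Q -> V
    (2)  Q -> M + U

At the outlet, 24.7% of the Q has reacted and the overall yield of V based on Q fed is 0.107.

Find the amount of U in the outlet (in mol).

12.5 mol

Yield of V: 1ξ₁ / 377.7 = 0.107 → ξ₁ = 40.41 mol.
Conversion of Q: 2ξ₁ + 1ξ₂ = 0.247 × 377.7 = 93.29 → ξ₂ = 12.46 mol.
Outlet amounts (n = n₀ + Σ ν·ξ):
  Q: 377.7 − 2(40.41) − 1(12.46) = 284.4
  V: 0 + 1(40.41) = 40.41
  M: 0 + 1(12.46) = 12.46
  U: 0 + 1(12.46) = 12.46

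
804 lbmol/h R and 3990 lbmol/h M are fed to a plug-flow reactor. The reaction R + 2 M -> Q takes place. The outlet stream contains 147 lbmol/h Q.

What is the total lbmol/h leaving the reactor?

4500 lbmol/h

For Q: n = n₀ + 1ξ → 147 = 0 + 1ξ, giving ξ = 147 lbmol/h.
Outlet amounts (n = n₀ + ν ξ):
  R: 804 − 1(147) = 657
  M: 3990 − 2(147) = 3696
  Q: 0 + 1(147) = 147
Total out = 657 + 3696 + 147 = 4500 lbmol/h.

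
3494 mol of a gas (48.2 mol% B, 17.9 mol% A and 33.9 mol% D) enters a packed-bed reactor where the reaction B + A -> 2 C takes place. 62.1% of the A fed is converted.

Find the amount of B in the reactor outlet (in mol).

A reacted = 0.621 × 625.4 = 388.4 mol; ν_A = −1, so ξ = 388.4/1 = 388.4 mol.
Outlet amounts (n = n₀ + ν ξ):
  B: 1684 − 1(388.4) = 1296
  A: 625.4 − 1(388.4) = 237
  C: 0 + 2(388.4) = 776.8
  D: 1184 (inert)

1300 mol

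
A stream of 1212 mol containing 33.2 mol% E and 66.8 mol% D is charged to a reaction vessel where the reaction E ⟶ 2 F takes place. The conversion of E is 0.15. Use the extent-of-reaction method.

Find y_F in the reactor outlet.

E reacted = 0.15 × 402.4 = 60.36 mol; ν_E = −1, so ξ = 60.36/1 = 60.36 mol.
Outlet amounts (n = n₀ + ν ξ):
  E: 402.4 − 1(60.36) = 342
  F: 0 + 2(60.36) = 120.7
  D: 809.6 (inert)
Total out = 1272 mol; y_F = 120.7 / 1272 = 0.09488.

0.0949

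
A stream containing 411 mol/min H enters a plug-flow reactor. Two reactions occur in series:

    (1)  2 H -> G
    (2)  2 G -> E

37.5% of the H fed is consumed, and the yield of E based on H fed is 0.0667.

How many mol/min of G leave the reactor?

22.2 mol/min

Conversion of H: H consumed = 2ξ₁ = 0.375 × 411 → ξ₁ = 77.06 mol/min.
Yield of E: 1ξ₂ / 411 = 0.0667 → ξ₂ = 27.41 mol/min.
Outlet amounts (n = n₀ + Σ ν·ξ):
  H: 411 − 2(77.06) = 256.9
  G: 0 + 1(77.06) − 2(27.41) = 22.24
  E: 0 + 1(27.41) = 27.41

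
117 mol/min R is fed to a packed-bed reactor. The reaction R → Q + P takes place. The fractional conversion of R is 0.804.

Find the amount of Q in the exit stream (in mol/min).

94.1 mol/min

R reacted = 0.804 × 117 = 94.07 mol/min; ν_R = −1, so ξ = 94.07/1 = 94.07 mol/min.
Outlet amounts (n = n₀ + ν ξ):
  R: 117 − 1(94.07) = 22.93
  Q: 0 + 1(94.07) = 94.07
  P: 0 + 1(94.07) = 94.07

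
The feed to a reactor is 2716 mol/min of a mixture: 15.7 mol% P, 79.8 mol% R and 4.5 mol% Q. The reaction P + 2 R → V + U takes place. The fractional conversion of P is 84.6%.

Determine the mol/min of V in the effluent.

P reacted = 0.846 × 426.4 = 360.7 mol/min; ν_P = −1, so ξ = 360.7/1 = 360.7 mol/min.
Outlet amounts (n = n₀ + ν ξ):
  P: 426.4 − 1(360.7) = 65.67
  R: 2167 − 2(360.7) = 1446
  V: 0 + 1(360.7) = 360.7
  U: 0 + 1(360.7) = 360.7
  Q: 122.2 (inert)

361 mol/min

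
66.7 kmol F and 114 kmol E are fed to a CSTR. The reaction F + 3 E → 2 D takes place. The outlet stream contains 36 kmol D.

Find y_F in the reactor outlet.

For D: n = n₀ + 2ξ → 36 = 0 + 2ξ, giving ξ = 18 kmol.
Outlet amounts (n = n₀ + ν ξ):
  F: 66.7 − 1(18) = 48.7
  E: 114 − 3(18) = 60
  D: 0 + 2(18) = 36
Total out = 144.7 kmol; y_F = 48.7 / 144.7 = 0.3366.

0.337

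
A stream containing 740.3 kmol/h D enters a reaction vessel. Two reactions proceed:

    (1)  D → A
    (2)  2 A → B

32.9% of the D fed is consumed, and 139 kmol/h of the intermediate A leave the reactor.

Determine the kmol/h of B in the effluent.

52.3 kmol/h

Conversion of D: D consumed = 1ξ₁ = 0.329 × 740.3 → ξ₁ = 243.6 kmol/h.
A balance: n_A = 0 + 1ξ₁ − 2ξ₂ = 139 → ξ₂ = (1·243.6 − 139)/2 = 52.28 kmol/h.
Outlet amounts (n = n₀ + Σ ν·ξ):
  D: 740.3 − 1(243.6) = 496.7
  A: 0 + 1(243.6) − 2(52.28) = 139
  B: 0 + 1(52.28) = 52.28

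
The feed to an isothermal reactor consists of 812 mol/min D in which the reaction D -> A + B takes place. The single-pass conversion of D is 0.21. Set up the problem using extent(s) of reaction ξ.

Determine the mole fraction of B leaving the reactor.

0.174

D reacted = 0.21 × 812 = 170.5 mol/min; ν_D = −1, so ξ = 170.5/1 = 170.5 mol/min.
Outlet amounts (n = n₀ + ν ξ):
  D: 812 − 1(170.5) = 641.5
  A: 0 + 1(170.5) = 170.5
  B: 0 + 1(170.5) = 170.5
Total out = 982.5 mol/min; y_B = 170.5 / 982.5 = 0.1736.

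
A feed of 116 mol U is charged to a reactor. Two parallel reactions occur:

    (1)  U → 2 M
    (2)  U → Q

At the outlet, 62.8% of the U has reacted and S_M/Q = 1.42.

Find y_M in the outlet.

0.414

Conversion of U: U consumed = 0.628 × 116 = 72.85 mol = 1ξ₁ + 1ξ₂.
Selectivity: 2ξ₁ / (1ξ₂) = 1.42 → ξ₁ = 0.71 ξ₂.
Substitute: (1·0.71 + 1) ξ₂ = 72.85 → ξ₂ = 42.6 mol, ξ₁ = 30.25 mol.
Outlet amounts (n = n₀ + Σ ν·ξ):
  U: 116 − 1(30.25) − 1(42.6) = 43.15
  M: 0 + 2(30.25) = 60.49
  Q: 0 + 1(42.6) = 42.6
Total out = 146.2 mol; y_M = 60.49 / 146.2 = 0.4136.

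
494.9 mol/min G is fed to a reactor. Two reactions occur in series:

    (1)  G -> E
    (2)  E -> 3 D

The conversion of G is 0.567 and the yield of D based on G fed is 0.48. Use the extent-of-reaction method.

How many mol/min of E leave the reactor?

201 mol/min

Conversion of G: G consumed = 1ξ₁ = 0.567 × 494.9 → ξ₁ = 280.6 mol/min.
Yield of D: 3ξ₂ / 494.9 = 0.48 → ξ₂ = 79.18 mol/min.
Outlet amounts (n = n₀ + Σ ν·ξ):
  G: 494.9 − 1(280.6) = 214.3
  E: 0 + 1(280.6) − 1(79.18) = 201.4
  D: 0 + 3(79.18) = 237.6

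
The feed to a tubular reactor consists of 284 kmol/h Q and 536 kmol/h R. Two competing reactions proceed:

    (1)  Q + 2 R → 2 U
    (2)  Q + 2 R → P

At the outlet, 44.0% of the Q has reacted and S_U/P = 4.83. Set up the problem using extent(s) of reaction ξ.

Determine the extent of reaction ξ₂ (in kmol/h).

ξ₂ = 36.6 kmol/h

Conversion of Q: Q consumed = 0.44 × 284 = 125 kmol/h = 1ξ₁ + 1ξ₂.
Selectivity: 2ξ₁ / (1ξ₂) = 4.83 → ξ₁ = 2.415 ξ₂.
Substitute: (1·2.415 + 1) ξ₂ = 125 → ξ₂ = 36.59 kmol/h, ξ₁ = 88.37 kmol/h.
Outlet amounts (n = n₀ + Σ ν·ξ):
  Q: 284 − 1(88.37) − 1(36.59) = 159
  R: 536 − 2(88.37) − 2(36.59) = 286.1
  U: 0 + 2(88.37) = 176.7
  P: 0 + 1(36.59) = 36.59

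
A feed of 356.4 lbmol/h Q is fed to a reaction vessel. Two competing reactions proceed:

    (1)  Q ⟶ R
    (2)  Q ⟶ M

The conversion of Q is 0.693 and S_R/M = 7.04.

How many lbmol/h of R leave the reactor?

216 lbmol/h

Conversion of Q: Q consumed = 0.693 × 356.4 = 247 lbmol/h = 1ξ₁ + 1ξ₂.
Selectivity: 1ξ₁ / (1ξ₂) = 7.04 → ξ₁ = 7.04 ξ₂.
Substitute: (1·7.04 + 1) ξ₂ = 247 → ξ₂ = 30.72 lbmol/h, ξ₁ = 216.3 lbmol/h.
Outlet amounts (n = n₀ + Σ ν·ξ):
  Q: 356.4 − 1(216.3) − 1(30.72) = 109.4
  R: 0 + 1(216.3) = 216.3
  M: 0 + 1(30.72) = 30.72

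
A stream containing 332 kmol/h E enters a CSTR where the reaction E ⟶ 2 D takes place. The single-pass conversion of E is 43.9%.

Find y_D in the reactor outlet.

0.61

E reacted = 0.439 × 332 = 145.7 kmol/h; ν_E = −1, so ξ = 145.7/1 = 145.7 kmol/h.
Outlet amounts (n = n₀ + ν ξ):
  E: 332 − 1(145.7) = 186.3
  D: 0 + 2(145.7) = 291.5
Total out = 477.7 kmol/h; y_D = 291.5 / 477.7 = 0.6101.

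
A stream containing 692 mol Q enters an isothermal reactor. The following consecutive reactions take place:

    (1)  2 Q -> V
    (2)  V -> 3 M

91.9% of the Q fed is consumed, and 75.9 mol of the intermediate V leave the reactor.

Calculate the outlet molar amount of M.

Conversion of Q: Q consumed = 2ξ₁ = 0.919 × 692 → ξ₁ = 318 mol.
V balance: n_V = 0 + 1ξ₁ − 1ξ₂ = 75.9 → ξ₂ = (1·318 − 75.9)/1 = 242.1 mol.
Outlet amounts (n = n₀ + Σ ν·ξ):
  Q: 692 − 2(318) = 56.05
  V: 0 + 1(318) − 1(242.1) = 75.9
  M: 0 + 3(242.1) = 726.2

726 mol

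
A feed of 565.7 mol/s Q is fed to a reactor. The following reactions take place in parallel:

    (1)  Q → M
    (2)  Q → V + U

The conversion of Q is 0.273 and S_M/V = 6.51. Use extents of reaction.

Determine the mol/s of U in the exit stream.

Conversion of Q: Q consumed = 0.273 × 565.7 = 154.4 mol/s = 1ξ₁ + 1ξ₂.
Selectivity: 1ξ₁ / (1ξ₂) = 6.51 → ξ₁ = 6.51 ξ₂.
Substitute: (1·6.51 + 1) ξ₂ = 154.4 → ξ₂ = 20.56 mol/s, ξ₁ = 133.9 mol/s.
Outlet amounts (n = n₀ + Σ ν·ξ):
  Q: 565.7 − 1(133.9) − 1(20.56) = 411.3
  M: 0 + 1(133.9) = 133.9
  V: 0 + 1(20.56) = 20.56
  U: 0 + 1(20.56) = 20.56

20.6 mol/s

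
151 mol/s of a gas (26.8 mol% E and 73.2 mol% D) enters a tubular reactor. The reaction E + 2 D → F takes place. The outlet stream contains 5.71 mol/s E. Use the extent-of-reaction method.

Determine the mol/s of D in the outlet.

For E: n = n₀ − 1ξ → 5.71 = 40.47 − 1ξ, giving ξ = 34.76 mol/s.
Outlet amounts (n = n₀ + ν ξ):
  E: 40.47 − 1(34.76) = 5.71
  D: 110.5 − 2(34.76) = 41.02
  F: 0 + 1(34.76) = 34.76

41 mol/s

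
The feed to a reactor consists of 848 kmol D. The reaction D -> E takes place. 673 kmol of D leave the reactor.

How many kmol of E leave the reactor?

175 kmol

For D: n = n₀ − 1ξ → 673 = 848 − 1ξ, giving ξ = 175 kmol.
Outlet amounts (n = n₀ + ν ξ):
  D: 848 − 1(175) = 673
  E: 0 + 1(175) = 175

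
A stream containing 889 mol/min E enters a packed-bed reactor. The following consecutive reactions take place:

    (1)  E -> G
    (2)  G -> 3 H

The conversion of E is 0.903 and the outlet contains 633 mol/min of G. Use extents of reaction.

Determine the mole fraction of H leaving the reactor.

Conversion of E: E consumed = 1ξ₁ = 0.903 × 889 → ξ₁ = 802.8 mol/min.
G balance: n_G = 0 + 1ξ₁ − 1ξ₂ = 633 → ξ₂ = (1·802.8 − 633)/1 = 169.8 mol/min.
Outlet amounts (n = n₀ + Σ ν·ξ):
  E: 889 − 1(802.8) = 86.23
  G: 0 + 1(802.8) − 1(169.8) = 633
  H: 0 + 3(169.8) = 509.3
Total out = 1229 mol/min; y_H = 509.3 / 1229 = 0.4146.

0.415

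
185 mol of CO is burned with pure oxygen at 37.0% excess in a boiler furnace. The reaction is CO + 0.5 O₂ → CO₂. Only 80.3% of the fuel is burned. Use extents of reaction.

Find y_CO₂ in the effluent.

0.626

Stoichiometric O₂ = 0.5 × 185 = 92.5 mol; O₂ fed = 92.5 × 1.370 = 126.7 mol.
Fuel reacted = 0.803 × 185 → ξ = 148.6 mol.
Outlet (n = n₀ + ν ξ):
  CO: 185 − 1(148.6) = 36.44
  O₂: 126.7 − 0.5(148.6) = 52.45
  CO₂: 0 + 1(148.6) = 148.6
Total out = 237.4 mol; y_CO₂ = 148.6 / 237.4 = 0.6256.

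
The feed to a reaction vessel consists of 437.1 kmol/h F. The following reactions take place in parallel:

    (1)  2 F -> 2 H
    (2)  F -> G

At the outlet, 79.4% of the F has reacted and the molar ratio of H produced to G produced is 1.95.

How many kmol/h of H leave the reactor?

229 kmol/h

Conversion of F: F consumed = 0.794 × 437.1 = 347.1 kmol/h = 2ξ₁ + 1ξ₂.
Selectivity: 2ξ₁ / (1ξ₂) = 1.95 → ξ₁ = 0.975 ξ₂.
Substitute: (2·0.975 + 1) ξ₂ = 347.1 → ξ₂ = 117.6 kmol/h, ξ₁ = 114.7 kmol/h.
Outlet amounts (n = n₀ + Σ ν·ξ):
  F: 437.1 − 2(114.7) − 1(117.6) = 90.04
  H: 0 + 2(114.7) = 229.4
  G: 0 + 1(117.6) = 117.6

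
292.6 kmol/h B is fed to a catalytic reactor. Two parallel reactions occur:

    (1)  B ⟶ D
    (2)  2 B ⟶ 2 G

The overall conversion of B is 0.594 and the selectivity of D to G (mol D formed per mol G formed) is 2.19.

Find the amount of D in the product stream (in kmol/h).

Conversion of B: B consumed = 0.594 × 292.6 = 173.8 kmol/h = 1ξ₁ + 2ξ₂.
Selectivity: 1ξ₁ / (2ξ₂) = 2.19 → ξ₁ = 4.38 ξ₂.
Substitute: (1·4.38 + 2) ξ₂ = 173.8 → ξ₂ = 27.24 kmol/h, ξ₁ = 119.3 kmol/h.
Outlet amounts (n = n₀ + Σ ν·ξ):
  B: 292.6 − 1(119.3) − 2(27.24) = 118.8
  D: 0 + 1(119.3) = 119.3
  G: 0 + 2(27.24) = 54.48

119 kmol/h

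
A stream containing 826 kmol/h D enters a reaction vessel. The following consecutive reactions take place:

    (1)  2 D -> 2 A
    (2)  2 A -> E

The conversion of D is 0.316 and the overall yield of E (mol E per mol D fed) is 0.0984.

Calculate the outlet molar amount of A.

98.5 kmol/h

Conversion of D: D consumed = 2ξ₁ = 0.316 × 826 → ξ₁ = 130.5 kmol/h.
Yield of E: 1ξ₂ / 826 = 0.0984 → ξ₂ = 81.28 kmol/h.
Outlet amounts (n = n₀ + Σ ν·ξ):
  D: 826 − 2(130.5) = 565
  A: 0 + 2(130.5) − 2(81.28) = 98.46
  E: 0 + 1(81.28) = 81.28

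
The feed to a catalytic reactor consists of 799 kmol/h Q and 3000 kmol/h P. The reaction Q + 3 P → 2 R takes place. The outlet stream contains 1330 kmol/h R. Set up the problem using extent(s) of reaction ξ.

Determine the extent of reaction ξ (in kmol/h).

ξ = 665 kmol/h

For R: n = n₀ + 2ξ → 1330 = 0 + 2ξ, giving ξ = 665 kmol/h.
Outlet amounts (n = n₀ + ν ξ):
  Q: 799 − 1(665) = 134
  P: 3000 − 3(665) = 1005
  R: 0 + 2(665) = 1330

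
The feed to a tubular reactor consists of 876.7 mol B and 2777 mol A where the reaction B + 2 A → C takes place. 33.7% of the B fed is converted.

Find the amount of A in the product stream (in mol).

2190 mol

B reacted = 0.337 × 876.7 = 295.4 mol; ν_B = −1, so ξ = 295.4/1 = 295.4 mol.
Outlet amounts (n = n₀ + ν ξ):
  B: 876.7 − 1(295.4) = 581.3
  A: 2777 − 2(295.4) = 2186
  C: 0 + 1(295.4) = 295.4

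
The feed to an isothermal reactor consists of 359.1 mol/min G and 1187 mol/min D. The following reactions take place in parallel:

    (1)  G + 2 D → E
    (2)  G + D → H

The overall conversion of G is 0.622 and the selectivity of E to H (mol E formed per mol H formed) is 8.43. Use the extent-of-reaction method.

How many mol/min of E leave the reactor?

200 mol/min

Conversion of G: G consumed = 0.622 × 359.1 = 223.4 mol/min = 1ξ₁ + 1ξ₂.
Selectivity: 1ξ₁ / (1ξ₂) = 8.43 → ξ₁ = 8.43 ξ₂.
Substitute: (1·8.43 + 1) ξ₂ = 223.4 → ξ₂ = 23.69 mol/min, ξ₁ = 199.7 mol/min.
Outlet amounts (n = n₀ + Σ ν·ξ):
  G: 359.1 − 1(199.7) − 1(23.69) = 135.7
  D: 1187 − 2(199.7) − 1(23.69) = 764
  E: 0 + 1(199.7) = 199.7
  H: 0 + 1(23.69) = 23.69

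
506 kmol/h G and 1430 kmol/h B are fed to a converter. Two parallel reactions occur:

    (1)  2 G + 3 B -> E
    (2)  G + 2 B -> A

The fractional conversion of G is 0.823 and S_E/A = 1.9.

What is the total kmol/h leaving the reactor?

Conversion of G: G consumed = 0.823 × 506 = 416.4 kmol/h = 2ξ₁ + 1ξ₂.
Selectivity: 1ξ₁ / (1ξ₂) = 1.9 → ξ₁ = 1.9 ξ₂.
Substitute: (2·1.9 + 1) ξ₂ = 416.4 → ξ₂ = 86.76 kmol/h, ξ₁ = 164.8 kmol/h.
Outlet amounts (n = n₀ + Σ ν·ξ):
  G: 506 − 2(164.8) − 1(86.76) = 89.56
  B: 1430 − 3(164.8) − 2(86.76) = 762
  E: 0 + 1(164.8) = 164.8
  A: 0 + 1(86.76) = 86.76
Total out = 89.56 + 762 + 164.8 + 86.76 = 1103 kmol/h.

1100 kmol/h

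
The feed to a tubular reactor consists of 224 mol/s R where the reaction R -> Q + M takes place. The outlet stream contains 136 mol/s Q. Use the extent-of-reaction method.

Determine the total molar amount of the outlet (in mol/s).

For Q: n = n₀ + 1ξ → 136 = 0 + 1ξ, giving ξ = 136 mol/s.
Outlet amounts (n = n₀ + ν ξ):
  R: 224 − 1(136) = 88
  Q: 0 + 1(136) = 136
  M: 0 + 1(136) = 136
Total out = 88 + 136 + 136 = 360 mol/s.

360 mol/s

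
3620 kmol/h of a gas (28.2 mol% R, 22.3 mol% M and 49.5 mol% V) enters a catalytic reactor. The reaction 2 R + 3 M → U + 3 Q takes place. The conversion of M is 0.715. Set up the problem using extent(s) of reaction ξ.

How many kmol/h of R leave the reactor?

636 kmol/h

M reacted = 0.715 × 807.3 = 577.2 kmol/h; ν_M = −3, so ξ = 577.2/3 = 192.4 kmol/h.
Outlet amounts (n = n₀ + ν ξ):
  R: 1021 − 2(192.4) = 636
  M: 807.3 − 3(192.4) = 230.1
  U: 0 + 1(192.4) = 192.4
  Q: 0 + 3(192.4) = 577.2
  V: 1792 (inert)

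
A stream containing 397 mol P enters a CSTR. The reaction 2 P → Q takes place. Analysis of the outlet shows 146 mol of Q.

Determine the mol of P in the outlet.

105 mol

For Q: n = n₀ + 1ξ → 146 = 0 + 1ξ, giving ξ = 146 mol.
Outlet amounts (n = n₀ + ν ξ):
  P: 397 − 2(146) = 105
  Q: 0 + 1(146) = 146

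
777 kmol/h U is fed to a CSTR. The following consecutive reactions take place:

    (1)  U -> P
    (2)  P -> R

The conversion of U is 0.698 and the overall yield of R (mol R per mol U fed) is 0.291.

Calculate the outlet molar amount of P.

Conversion of U: U consumed = 1ξ₁ = 0.698 × 777 → ξ₁ = 542.3 kmol/h.
Yield of R: 1ξ₂ / 777 = 0.291 → ξ₂ = 226.1 kmol/h.
Outlet amounts (n = n₀ + Σ ν·ξ):
  U: 777 − 1(542.3) = 234.7
  P: 0 + 1(542.3) − 1(226.1) = 316.2
  R: 0 + 1(226.1) = 226.1

316 kmol/h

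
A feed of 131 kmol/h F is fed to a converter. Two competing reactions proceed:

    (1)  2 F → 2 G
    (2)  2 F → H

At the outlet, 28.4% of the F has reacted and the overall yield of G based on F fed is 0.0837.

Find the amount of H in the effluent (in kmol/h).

13.1 kmol/h

Yield of G: 2ξ₁ / 131 = 0.0837 → ξ₁ = 5.482 kmol/h.
Conversion of F: 2ξ₁ + 2ξ₂ = 0.284 × 131 = 37.2 → ξ₂ = 13.12 kmol/h.
Outlet amounts (n = n₀ + Σ ν·ξ):
  F: 131 − 2(5.482) − 2(13.12) = 93.8
  G: 0 + 2(5.482) = 10.96
  H: 0 + 1(13.12) = 13.12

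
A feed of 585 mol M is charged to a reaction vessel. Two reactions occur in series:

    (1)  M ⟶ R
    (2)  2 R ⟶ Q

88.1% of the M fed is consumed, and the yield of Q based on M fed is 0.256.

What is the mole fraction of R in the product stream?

Conversion of M: M consumed = 1ξ₁ = 0.881 × 585 → ξ₁ = 515.4 mol.
Yield of Q: 1ξ₂ / 585 = 0.256 → ξ₂ = 149.8 mol.
Outlet amounts (n = n₀ + Σ ν·ξ):
  M: 585 − 1(515.4) = 69.62
  R: 0 + 1(515.4) − 2(149.8) = 215.9
  Q: 0 + 1(149.8) = 149.8
Total out = 435.2 mol; y_R = 215.9 / 435.2 = 0.496.

0.496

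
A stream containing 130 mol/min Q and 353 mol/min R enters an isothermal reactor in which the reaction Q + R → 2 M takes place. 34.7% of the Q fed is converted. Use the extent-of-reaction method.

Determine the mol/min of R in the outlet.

Q reacted = 0.347 × 130 = 45.11 mol/min; ν_Q = −1, so ξ = 45.11/1 = 45.11 mol/min.
Outlet amounts (n = n₀ + ν ξ):
  Q: 130 − 1(45.11) = 84.89
  R: 353 − 1(45.11) = 307.9
  M: 0 + 2(45.11) = 90.22

308 mol/min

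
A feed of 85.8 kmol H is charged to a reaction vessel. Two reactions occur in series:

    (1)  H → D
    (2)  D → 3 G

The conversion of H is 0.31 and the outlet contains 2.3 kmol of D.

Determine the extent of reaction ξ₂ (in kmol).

Conversion of H: H consumed = 1ξ₁ = 0.31 × 85.8 → ξ₁ = 26.6 kmol.
D balance: n_D = 0 + 1ξ₁ − 1ξ₂ = 2.3 → ξ₂ = (1·26.6 − 2.3)/1 = 24.3 kmol.
Outlet amounts (n = n₀ + Σ ν·ξ):
  H: 85.8 − 1(26.6) = 59.2
  D: 0 + 1(26.6) − 1(24.3) = 2.3
  G: 0 + 3(24.3) = 72.89

ξ₂ = 24.3 kmol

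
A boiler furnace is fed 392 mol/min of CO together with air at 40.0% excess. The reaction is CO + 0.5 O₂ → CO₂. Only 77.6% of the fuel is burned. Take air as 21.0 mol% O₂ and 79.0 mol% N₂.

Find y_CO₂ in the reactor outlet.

Stoichiometric O₂ = 0.5 × 392 = 196 mol/min; O₂ fed = 196 × 1.400 = 274.4 mol/min.
N₂ fed = 274.4 × 79/21 = 1032 mol/min.
Fuel reacted = 0.776 × 392 → ξ = 304.2 mol/min.
Outlet (n = n₀ + ν ξ):
  CO: 392 − 1(304.2) = 87.81
  O₂: 274.4 − 0.5(304.2) = 122.3
  N₂: 1032 (inert)
  CO₂: 0 + 1(304.2) = 304.2
Total out = 1547 mol/min; y_CO₂ = 304.2 / 1547 = 0.1967.

0.197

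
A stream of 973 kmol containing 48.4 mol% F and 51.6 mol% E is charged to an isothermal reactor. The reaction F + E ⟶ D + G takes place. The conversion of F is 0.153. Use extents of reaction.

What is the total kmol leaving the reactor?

F reacted = 0.153 × 470.9 = 72.05 kmol; ν_F = −1, so ξ = 72.05/1 = 72.05 kmol.
Outlet amounts (n = n₀ + ν ξ):
  F: 470.9 − 1(72.05) = 398.9
  E: 502.1 − 1(72.05) = 430
  D: 0 + 1(72.05) = 72.05
  G: 0 + 1(72.05) = 72.05
Total out = 398.9 + 430 + 72.05 + 72.05 = 973 kmol.

973 kmol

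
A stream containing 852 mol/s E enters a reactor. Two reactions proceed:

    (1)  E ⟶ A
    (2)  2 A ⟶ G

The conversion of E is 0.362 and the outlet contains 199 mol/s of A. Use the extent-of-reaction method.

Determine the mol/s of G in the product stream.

Conversion of E: E consumed = 1ξ₁ = 0.362 × 852 → ξ₁ = 308.4 mol/s.
A balance: n_A = 0 + 1ξ₁ − 2ξ₂ = 199 → ξ₂ = (1·308.4 − 199)/2 = 54.71 mol/s.
Outlet amounts (n = n₀ + Σ ν·ξ):
  E: 852 − 1(308.4) = 543.6
  A: 0 + 1(308.4) − 2(54.71) = 199
  G: 0 + 1(54.71) = 54.71

54.7 mol/s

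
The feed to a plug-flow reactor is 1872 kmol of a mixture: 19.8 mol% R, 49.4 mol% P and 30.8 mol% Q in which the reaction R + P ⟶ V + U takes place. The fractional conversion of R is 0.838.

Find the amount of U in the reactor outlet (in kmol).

311 kmol

R reacted = 0.838 × 370.7 = 310.6 kmol; ν_R = −1, so ξ = 310.6/1 = 310.6 kmol.
Outlet amounts (n = n₀ + ν ξ):
  R: 370.7 − 1(310.6) = 60.05
  P: 924.8 − 1(310.6) = 614.2
  V: 0 + 1(310.6) = 310.6
  U: 0 + 1(310.6) = 310.6
  Q: 576.6 (inert)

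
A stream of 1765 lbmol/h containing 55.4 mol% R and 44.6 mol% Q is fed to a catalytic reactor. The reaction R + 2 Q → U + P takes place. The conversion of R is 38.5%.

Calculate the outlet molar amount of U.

376 lbmol/h

R reacted = 0.385 × 977.8 = 376.5 lbmol/h; ν_R = −1, so ξ = 376.5/1 = 376.5 lbmol/h.
Outlet amounts (n = n₀ + ν ξ):
  R: 977.8 − 1(376.5) = 601.4
  Q: 787.2 − 2(376.5) = 34.28
  U: 0 + 1(376.5) = 376.5
  P: 0 + 1(376.5) = 376.5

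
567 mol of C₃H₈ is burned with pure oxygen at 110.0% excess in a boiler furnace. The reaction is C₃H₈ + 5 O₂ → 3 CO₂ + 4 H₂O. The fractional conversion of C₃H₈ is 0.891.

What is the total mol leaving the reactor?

Stoichiometric O₂ = 5 × 567 = 2835 mol; O₂ fed = 2835 × 2.100 = 5954 mol.
Fuel reacted = 0.891 × 567 → ξ = 505.2 mol.
Outlet (n = n₀ + ν ξ):
  C₃H₈: 567 − 1(505.2) = 61.8
  O₂: 5954 − 5(505.2) = 3428
  CO₂: 0 + 3(505.2) = 1516
  H₂O: 0 + 4(505.2) = 2021
Total out = 61.8 + 3428 + 1516 + 2021 = 7026 mol.

7030 mol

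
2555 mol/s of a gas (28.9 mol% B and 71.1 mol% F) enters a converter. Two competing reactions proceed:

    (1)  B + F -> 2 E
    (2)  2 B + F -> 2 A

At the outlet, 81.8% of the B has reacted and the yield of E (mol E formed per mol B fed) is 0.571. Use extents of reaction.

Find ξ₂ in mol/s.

ξ₂ = 197 mol/s

Yield of E: 2ξ₁ / 738.4 = 0.571 → ξ₁ = 210.8 mol/s.
Conversion of B: 1ξ₁ + 2ξ₂ = 0.818 × 738.4 = 604 → ξ₂ = 196.6 mol/s.
Outlet amounts (n = n₀ + Σ ν·ξ):
  B: 738.4 − 1(210.8) − 2(196.6) = 134.4
  F: 1817 − 1(210.8) − 1(196.6) = 1409
  E: 0 + 2(210.8) = 421.6
  A: 0 + 2(196.6) = 393.2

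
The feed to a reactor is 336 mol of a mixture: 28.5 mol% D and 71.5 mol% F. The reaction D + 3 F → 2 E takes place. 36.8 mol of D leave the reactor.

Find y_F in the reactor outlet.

0.291

For D: n = n₀ − 1ξ → 36.8 = 95.76 − 1ξ, giving ξ = 58.96 mol.
Outlet amounts (n = n₀ + ν ξ):
  D: 95.76 − 1(58.96) = 36.8
  F: 240.2 − 3(58.96) = 63.36
  E: 0 + 2(58.96) = 117.9
Total out = 218.1 mol; y_F = 63.36 / 218.1 = 0.2905.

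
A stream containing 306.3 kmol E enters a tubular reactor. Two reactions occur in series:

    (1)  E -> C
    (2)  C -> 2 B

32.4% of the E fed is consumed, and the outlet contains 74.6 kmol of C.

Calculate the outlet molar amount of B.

Conversion of E: E consumed = 1ξ₁ = 0.324 × 306.3 → ξ₁ = 99.24 kmol.
C balance: n_C = 0 + 1ξ₁ − 1ξ₂ = 74.6 → ξ₂ = (1·99.24 − 74.6)/1 = 24.64 kmol.
Outlet amounts (n = n₀ + Σ ν·ξ):
  E: 306.3 − 1(99.24) = 207.1
  C: 0 + 1(99.24) − 1(24.64) = 74.6
  B: 0 + 2(24.64) = 49.28

49.3 kmol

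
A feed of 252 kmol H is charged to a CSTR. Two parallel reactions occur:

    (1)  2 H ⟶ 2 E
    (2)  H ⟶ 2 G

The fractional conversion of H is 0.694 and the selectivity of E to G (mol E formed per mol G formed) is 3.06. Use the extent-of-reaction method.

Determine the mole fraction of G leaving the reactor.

Conversion of H: H consumed = 0.694 × 252 = 174.9 kmol = 2ξ₁ + 1ξ₂.
Selectivity: 2ξ₁ / (2ξ₂) = 3.06 → ξ₁ = 3.06 ξ₂.
Substitute: (2·3.06 + 1) ξ₂ = 174.9 → ξ₂ = 24.56 kmol, ξ₁ = 75.16 kmol.
Outlet amounts (n = n₀ + Σ ν·ξ):
  H: 252 − 2(75.16) − 1(24.56) = 77.11
  E: 0 + 2(75.16) = 150.3
  G: 0 + 2(24.56) = 49.13
Total out = 276.6 kmol; y_G = 49.13 / 276.6 = 0.1776.

0.178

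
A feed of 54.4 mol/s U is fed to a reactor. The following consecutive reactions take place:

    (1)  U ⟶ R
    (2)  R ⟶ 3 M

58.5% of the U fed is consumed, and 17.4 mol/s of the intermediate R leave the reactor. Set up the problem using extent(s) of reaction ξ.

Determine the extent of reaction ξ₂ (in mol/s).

ξ₂ = 14.4 mol/s

Conversion of U: U consumed = 1ξ₁ = 0.585 × 54.4 → ξ₁ = 31.82 mol/s.
R balance: n_R = 0 + 1ξ₁ − 1ξ₂ = 17.4 → ξ₂ = (1·31.82 − 17.4)/1 = 14.42 mol/s.
Outlet amounts (n = n₀ + Σ ν·ξ):
  U: 54.4 − 1(31.82) = 22.58
  R: 0 + 1(31.82) − 1(14.42) = 17.4
  M: 0 + 3(14.42) = 43.27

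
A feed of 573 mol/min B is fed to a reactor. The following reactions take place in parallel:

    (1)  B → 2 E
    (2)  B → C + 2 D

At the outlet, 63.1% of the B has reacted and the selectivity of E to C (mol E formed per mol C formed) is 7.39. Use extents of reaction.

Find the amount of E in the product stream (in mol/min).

Conversion of B: B consumed = 0.631 × 573 = 361.6 mol/min = 1ξ₁ + 1ξ₂.
Selectivity: 2ξ₁ / (1ξ₂) = 7.39 → ξ₁ = 3.695 ξ₂.
Substitute: (1·3.695 + 1) ξ₂ = 361.6 → ξ₂ = 77.01 mol/min, ξ₁ = 284.6 mol/min.
Outlet amounts (n = n₀ + Σ ν·ξ):
  B: 573 − 1(284.6) − 1(77.01) = 211.4
  E: 0 + 2(284.6) = 569.1
  C: 0 + 1(77.01) = 77.01
  D: 0 + 2(77.01) = 154

569 mol/min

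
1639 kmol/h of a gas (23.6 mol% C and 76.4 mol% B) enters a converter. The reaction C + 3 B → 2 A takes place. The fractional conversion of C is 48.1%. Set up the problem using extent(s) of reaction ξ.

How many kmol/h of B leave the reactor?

C reacted = 0.481 × 386.8 = 186.1 kmol/h; ν_C = −1, so ξ = 186.1/1 = 186.1 kmol/h.
Outlet amounts (n = n₀ + ν ξ):
  C: 386.8 − 1(186.1) = 200.8
  B: 1252 − 3(186.1) = 694
  A: 0 + 2(186.1) = 372.1

694 kmol/h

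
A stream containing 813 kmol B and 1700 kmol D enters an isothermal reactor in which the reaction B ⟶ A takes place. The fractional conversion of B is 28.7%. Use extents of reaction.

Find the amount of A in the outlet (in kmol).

B reacted = 0.287 × 813 = 233.3 kmol; ν_B = −1, so ξ = 233.3/1 = 233.3 kmol.
Outlet amounts (n = n₀ + ν ξ):
  B: 813 − 1(233.3) = 579.7
  A: 0 + 1(233.3) = 233.3
  D: 1700 (inert)

233 kmol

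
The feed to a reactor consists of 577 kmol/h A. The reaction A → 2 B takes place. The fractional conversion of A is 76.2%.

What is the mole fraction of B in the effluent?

0.865

A reacted = 0.762 × 577 = 439.7 kmol/h; ν_A = −1, so ξ = 439.7/1 = 439.7 kmol/h.
Outlet amounts (n = n₀ + ν ξ):
  A: 577 − 1(439.7) = 137.3
  B: 0 + 2(439.7) = 879.3
Total out = 1017 kmol/h; y_B = 879.3 / 1017 = 0.8649.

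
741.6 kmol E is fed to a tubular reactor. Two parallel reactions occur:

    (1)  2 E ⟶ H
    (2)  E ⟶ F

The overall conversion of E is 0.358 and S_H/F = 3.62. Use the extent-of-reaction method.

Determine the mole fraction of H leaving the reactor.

Conversion of E: E consumed = 0.358 × 741.6 = 265.5 kmol = 2ξ₁ + 1ξ₂.
Selectivity: 1ξ₁ / (1ξ₂) = 3.62 → ξ₁ = 3.62 ξ₂.
Substitute: (2·3.62 + 1) ξ₂ = 265.5 → ξ₂ = 32.22 kmol, ξ₁ = 116.6 kmol.
Outlet amounts (n = n₀ + Σ ν·ξ):
  E: 741.6 − 2(116.6) − 1(32.22) = 476.1
  H: 0 + 1(116.6) = 116.6
  F: 0 + 1(32.22) = 32.22
Total out = 625 kmol; y_H = 116.6 / 625 = 0.1866.

0.187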